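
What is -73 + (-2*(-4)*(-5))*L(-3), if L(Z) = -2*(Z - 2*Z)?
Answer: 167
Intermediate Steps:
L(Z) = 2*Z (L(Z) = -(-2)*Z = 2*Z)
-73 + (-2*(-4)*(-5))*L(-3) = -73 + (-2*(-4)*(-5))*(2*(-3)) = -73 + (8*(-5))*(-6) = -73 - 40*(-6) = -73 + 240 = 167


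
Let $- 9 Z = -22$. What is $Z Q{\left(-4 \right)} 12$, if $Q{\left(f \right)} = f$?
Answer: $- \frac{352}{3} \approx -117.33$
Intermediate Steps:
$Z = \frac{22}{9}$ ($Z = \left(- \frac{1}{9}\right) \left(-22\right) = \frac{22}{9} \approx 2.4444$)
$Z Q{\left(-4 \right)} 12 = \frac{22 \left(\left(-4\right) 12\right)}{9} = \frac{22}{9} \left(-48\right) = - \frac{352}{3}$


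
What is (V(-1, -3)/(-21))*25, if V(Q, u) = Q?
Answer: 25/21 ≈ 1.1905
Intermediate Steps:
(V(-1, -3)/(-21))*25 = -1/(-21)*25 = -1*(-1/21)*25 = (1/21)*25 = 25/21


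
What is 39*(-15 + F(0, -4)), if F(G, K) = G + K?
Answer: -741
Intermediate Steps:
39*(-15 + F(0, -4)) = 39*(-15 + (0 - 4)) = 39*(-15 - 4) = 39*(-19) = -741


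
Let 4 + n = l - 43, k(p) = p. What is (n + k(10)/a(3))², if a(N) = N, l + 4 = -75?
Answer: 135424/9 ≈ 15047.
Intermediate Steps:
l = -79 (l = -4 - 75 = -79)
n = -126 (n = -4 + (-79 - 43) = -4 - 122 = -126)
(n + k(10)/a(3))² = (-126 + 10/3)² = (-368/3)² = 135424/9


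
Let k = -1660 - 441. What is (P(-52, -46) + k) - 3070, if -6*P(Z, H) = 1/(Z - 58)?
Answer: -3412859/660 ≈ -5171.0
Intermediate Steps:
P(Z, H) = -1/(6*(-58 + Z)) (P(Z, H) = -1/(6*(Z - 58)) = -1/(6*(-58 + Z)))
k = -2101
(P(-52, -46) + k) - 3070 = (-1/(-348 + 6*(-52)) - 2101) - 3070 = (-1/(-348 - 312) - 2101) - 3070 = (-1/(-660) - 2101) - 3070 = (-1*(-1/660) - 2101) - 3070 = (1/660 - 2101) - 3070 = -1386659/660 - 3070 = -3412859/660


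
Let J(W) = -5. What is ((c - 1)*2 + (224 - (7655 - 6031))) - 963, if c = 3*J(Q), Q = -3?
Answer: -2395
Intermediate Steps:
c = -15 (c = 3*(-5) = -15)
((c - 1)*2 + (224 - (7655 - 6031))) - 963 = ((-15 - 1)*2 + (224 - (7655 - 6031))) - 963 = (-16*2 + (224 - 1*1624)) - 963 = (-32 + (224 - 1624)) - 963 = (-32 - 1400) - 963 = -1432 - 963 = -2395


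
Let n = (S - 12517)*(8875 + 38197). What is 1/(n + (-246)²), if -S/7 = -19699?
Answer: 1/5901759588 ≈ 1.6944e-10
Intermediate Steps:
S = 137893 (S = -7*(-19699) = 137893)
n = 5901699072 (n = (137893 - 12517)*(8875 + 38197) = 125376*47072 = 5901699072)
1/(n + (-246)²) = 1/(5901699072 + (-246)²) = 1/(5901699072 + 60516) = 1/5901759588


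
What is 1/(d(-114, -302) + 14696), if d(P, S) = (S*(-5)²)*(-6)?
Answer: 1/59996 ≈ 1.6668e-5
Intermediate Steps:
d(P, S) = -150*S (d(P, S) = (S*25)*(-6) = (25*S)*(-6) = -150*S)
1/(d(-114, -302) + 14696) = 1/(-150*(-302) + 14696) = 1/(45300 + 14696) = 1/59996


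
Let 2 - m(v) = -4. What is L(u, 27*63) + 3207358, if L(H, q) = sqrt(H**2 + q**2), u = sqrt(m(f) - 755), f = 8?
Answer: 3207358 + 2*sqrt(723163) ≈ 3.2091e+6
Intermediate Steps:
m(v) = 6 (m(v) = 2 - 1*(-4) = 2 + 4 = 6)
u = I*sqrt(749) (u = sqrt(6 - 755) = sqrt(-749) = I*sqrt(749) ≈ 27.368*I)
L(u, 27*63) + 3207358 = sqrt((I*sqrt(749))**2 + (27*63)**2) + 3207358 = sqrt(-749 + 1701**2) + 3207358 = sqrt(-749 + 2893401) + 3207358 = sqrt(2892652) + 3207358 = 2*sqrt(723163) + 3207358 = 3207358 + 2*sqrt(723163)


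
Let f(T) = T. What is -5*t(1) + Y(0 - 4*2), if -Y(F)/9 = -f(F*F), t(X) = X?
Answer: 571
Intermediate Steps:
Y(F) = 9*F² (Y(F) = -(-9)*F*F = -(-9)*F² = 9*F²)
-5*t(1) + Y(0 - 4*2) = -5*1 + 9*(0 - 4*2)² = -5 + 9*(0 - 8)² = -5 + 9*(-8)² = -5 + 9*64 = -5 + 576 = 571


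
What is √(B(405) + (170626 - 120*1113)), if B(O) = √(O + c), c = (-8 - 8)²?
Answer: √(37066 + √661) ≈ 192.59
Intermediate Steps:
c = 256 (c = (-16)² = 256)
B(O) = √(256 + O) (B(O) = √(O + 256) = √(256 + O))
√(B(405) + (170626 - 120*1113)) = √(√(256 + 405) + (170626 - 120*1113)) = √(√661 + (170626 - 1*133560)) = √(√661 + (170626 - 133560)) = √(√661 + 37066) = √(37066 + √661)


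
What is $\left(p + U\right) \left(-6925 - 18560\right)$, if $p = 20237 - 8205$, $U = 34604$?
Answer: $-1188518460$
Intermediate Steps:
$p = 12032$
$\left(p + U\right) \left(-6925 - 18560\right) = \left(12032 + 34604\right) \left(-6925 - 18560\right) = 46636 \left(-25485\right) = -1188518460$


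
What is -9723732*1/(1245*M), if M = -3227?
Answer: 3241244/1339205 ≈ 2.4203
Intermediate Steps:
-9723732*1/(1245*M) = -9723732/((-3227*1245)) = -9723732/(-4017615) = -9723732*(-1/4017615) = 3241244/1339205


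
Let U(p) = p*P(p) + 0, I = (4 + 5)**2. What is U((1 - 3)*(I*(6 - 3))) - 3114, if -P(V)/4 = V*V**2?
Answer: -223154204778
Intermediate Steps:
P(V) = -4*V**3 (P(V) = -4*V*V**2 = -4*V**3)
I = 81 (I = 9**2 = 81)
U(p) = -4*p**4 (U(p) = p*(-4*p**3) + 0 = -4*p**4 + 0 = -4*p**4)
U((1 - 3)*(I*(6 - 3))) - 3114 = -4*43046721*(1 - 3)**4*(6 - 3)**4 - 3114 = -4*(-162*3)**4 - 3114 = -4*(-2*243)**4 - 3114 = -4*(-486)**4 - 3114 = -4*55788550416 - 3114 = -223154201664 - 3114 = -223154204778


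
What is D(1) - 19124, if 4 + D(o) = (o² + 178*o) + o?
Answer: -18948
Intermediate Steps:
D(o) = -4 + o² + 179*o (D(o) = -4 + ((o² + 178*o) + o) = -4 + (o² + 179*o) = -4 + o² + 179*o)
D(1) - 19124 = (-4 + 1² + 179*1) - 19124 = (-4 + 1 + 179) - 19124 = 176 - 19124 = -18948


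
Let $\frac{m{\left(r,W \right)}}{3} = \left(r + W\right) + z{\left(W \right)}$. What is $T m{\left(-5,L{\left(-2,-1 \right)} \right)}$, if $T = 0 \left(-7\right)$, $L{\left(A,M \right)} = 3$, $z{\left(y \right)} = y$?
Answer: $0$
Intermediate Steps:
$m{\left(r,W \right)} = 3 r + 6 W$ ($m{\left(r,W \right)} = 3 \left(\left(r + W\right) + W\right) = 3 \left(\left(W + r\right) + W\right) = 3 \left(r + 2 W\right) = 3 r + 6 W$)
$T = 0$
$T m{\left(-5,L{\left(-2,-1 \right)} \right)} = 0 \left(3 \left(-5\right) + 6 \cdot 3\right) = 0 \left(-15 + 18\right) = 0 \cdot 3 = 0$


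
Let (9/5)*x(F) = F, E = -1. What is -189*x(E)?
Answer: 105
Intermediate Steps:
x(F) = 5*F/9
-189*x(E) = -105*(-1) = -189*(-5/9) = 105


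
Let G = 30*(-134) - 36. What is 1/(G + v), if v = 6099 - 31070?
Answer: -1/29027 ≈ -3.4451e-5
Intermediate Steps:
v = -24971
G = -4056 (G = -4020 - 36 = -4056)
1/(G + v) = 1/(-4056 - 24971) = 1/(-29027) = -1/29027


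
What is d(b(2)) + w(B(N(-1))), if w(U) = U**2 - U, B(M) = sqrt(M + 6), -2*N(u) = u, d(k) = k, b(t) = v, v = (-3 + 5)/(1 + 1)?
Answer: 15/2 - sqrt(26)/2 ≈ 4.9505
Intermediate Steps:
v = 1 (v = 2/2 = 2*(1/2) = 1)
b(t) = 1
N(u) = -u/2
B(M) = sqrt(6 + M)
d(b(2)) + w(B(N(-1))) = 1 + sqrt(6 - 1/2*(-1))*(-1 + sqrt(6 - 1/2*(-1))) = 1 + sqrt(6 + 1/2)*(-1 + sqrt(6 + 1/2)) = 1 + sqrt(13/2)*(-1 + sqrt(13/2)) = 1 + (sqrt(26)/2)*(-1 + sqrt(26)/2) = 1 + sqrt(26)*(-1 + sqrt(26)/2)/2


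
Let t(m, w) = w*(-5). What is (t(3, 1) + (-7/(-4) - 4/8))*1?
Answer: -15/4 ≈ -3.7500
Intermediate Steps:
t(m, w) = -5*w
(t(3, 1) + (-7/(-4) - 4/8))*1 = (-5*1 + (-7/(-4) - 4/8))*1 = (-5 + (-7*(-¼) - 4*⅛))*1 = (-5 + (7/4 - ½))*1 = (-5 + 5/4)*1 = -15/4*1 = -15/4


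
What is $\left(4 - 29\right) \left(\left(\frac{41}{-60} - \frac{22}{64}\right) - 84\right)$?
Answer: $\frac{204065}{96} \approx 2125.7$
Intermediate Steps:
$\left(4 - 29\right) \left(\left(\frac{41}{-60} - \frac{22}{64}\right) - 84\right) = - 25 \left(\left(41 \left(- \frac{1}{60}\right) - \frac{11}{32}\right) - 84\right) = - 25 \left(\left(- \frac{41}{60} - \frac{11}{32}\right) - 84\right) = - 25 \left(- \frac{493}{480} - 84\right) = \left(-25\right) \left(- \frac{40813}{480}\right) = \frac{204065}{96}$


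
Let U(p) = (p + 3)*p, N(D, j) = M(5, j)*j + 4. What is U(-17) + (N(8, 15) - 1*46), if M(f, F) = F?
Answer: 421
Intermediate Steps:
N(D, j) = 4 + j**2 (N(D, j) = j*j + 4 = j**2 + 4 = 4 + j**2)
U(p) = p*(3 + p) (U(p) = (3 + p)*p = p*(3 + p))
U(-17) + (N(8, 15) - 1*46) = -17*(3 - 17) + ((4 + 15**2) - 1*46) = -17*(-14) + ((4 + 225) - 46) = 238 + (229 - 46) = 238 + 183 = 421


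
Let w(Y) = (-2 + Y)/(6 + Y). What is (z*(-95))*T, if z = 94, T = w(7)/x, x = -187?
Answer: 44650/2431 ≈ 18.367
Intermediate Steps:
w(Y) = (-2 + Y)/(6 + Y)
T = -5/2431 (T = ((-2 + 7)/(6 + 7))/(-187) = (5/13)*(-1/187) = -5/2431 ≈ -0.0020568)
(z*(-95))*T = (94*(-95))*(-5/2431) = -8930*(-5/2431) = 44650/2431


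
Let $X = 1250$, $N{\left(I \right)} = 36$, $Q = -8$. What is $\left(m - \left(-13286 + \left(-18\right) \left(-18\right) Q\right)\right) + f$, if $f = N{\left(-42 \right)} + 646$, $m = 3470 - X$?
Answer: $18780$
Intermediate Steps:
$m = 2220$ ($m = 3470 - 1250 = 2220$)
$f = 682$ ($f = 36 + 646 = 682$)
$\left(m - \left(-13286 + \left(-18\right) \left(-18\right) Q\right)\right) + f = \left(2220 + \left(13286 - \left(-18\right) \left(-18\right) \left(-8\right)\right)\right) + 682 = \left(2220 + \left(13286 - 324 \left(-8\right)\right)\right) + 682 = \left(2220 + \left(13286 - -2592\right)\right) + 682 = \left(2220 + \left(13286 + 2592\right)\right) + 682 = \left(2220 + 15878\right) + 682 = 18098 + 682 = 18780$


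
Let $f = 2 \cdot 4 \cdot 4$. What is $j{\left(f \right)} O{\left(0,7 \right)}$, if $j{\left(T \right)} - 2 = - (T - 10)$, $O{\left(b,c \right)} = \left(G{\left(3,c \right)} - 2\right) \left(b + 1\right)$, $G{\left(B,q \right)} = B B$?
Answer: $-140$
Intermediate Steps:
$G{\left(B,q \right)} = B^{2}$
$f = 32$ ($f = 8 \cdot 4 = 32$)
$O{\left(b,c \right)} = 7 + 7 b$ ($O{\left(b,c \right)} = \left(3^{2} - 2\right) \left(b + 1\right) = \left(9 - 2\right) \left(1 + b\right) = 7 \left(1 + b\right) = 7 + 7 b$)
$j{\left(T \right)} = 12 - T$ ($j{\left(T \right)} = 2 - \left(T - 10\right) = 2 - \left(-10 + T\right) = 12 - T$)
$j{\left(f \right)} O{\left(0,7 \right)} = \left(12 - 32\right) \left(7 + 7 \cdot 0\right) = \left(12 - 32\right) \left(7 + 0\right) = \left(-20\right) 7 = -140$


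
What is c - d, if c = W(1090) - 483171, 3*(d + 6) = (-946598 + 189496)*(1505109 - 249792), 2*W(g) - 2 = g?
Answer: 316800521159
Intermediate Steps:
W(g) = 1 + g/2
d = -316801003784 (d = -6 + ((-946598 + 189496)*(1505109 - 249792))/3 = -6 + (-757102*1255317)/3 = -6 + (⅓)*(-950403011334) = -6 - 316801003778 = -316801003784)
c = -482625 (c = (1 + (½)*1090) - 483171 = (1 + 545) - 483171 = 546 - 483171 = -482625)
c - d = -482625 - 1*(-316801003784) = -482625 + 316801003784 = 316800521159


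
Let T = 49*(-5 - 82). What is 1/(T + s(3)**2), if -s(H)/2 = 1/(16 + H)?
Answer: -361/1538939 ≈ -0.00023458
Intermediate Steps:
s(H) = -2/(16 + H)
T = -4263 (T = 49*(-87) = -4263)
1/(T + s(3)**2) = 1/(-4263 + (-2/(16 + 3))**2) = 1/(-4263 + (-2/19)**2) = 1/(-4263 + 4/361) = 1/(-1538939/361) = -361/1538939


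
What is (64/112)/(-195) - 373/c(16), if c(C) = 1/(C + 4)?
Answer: -10182904/1365 ≈ -7460.0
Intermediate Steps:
c(C) = 1/(4 + C)
(64/112)/(-195) - 373/c(16) = (64/112)/(-195) - 373/(1/(4 + 16)) = (64*(1/112))*(-1/195) - 373/(1/20) = (4/7)*(-1/195) - 373/1/20 = -4/1365 - 373*20 = -4/1365 - 7460 = -10182904/1365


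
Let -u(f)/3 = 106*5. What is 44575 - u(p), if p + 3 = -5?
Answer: 46165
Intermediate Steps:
p = -8 (p = -3 - 5 = -8)
u(f) = -1590 (u(f) = -318*5 = -3*530 = -1590)
44575 - u(p) = 44575 - 1*(-1590) = 44575 + 1590 = 46165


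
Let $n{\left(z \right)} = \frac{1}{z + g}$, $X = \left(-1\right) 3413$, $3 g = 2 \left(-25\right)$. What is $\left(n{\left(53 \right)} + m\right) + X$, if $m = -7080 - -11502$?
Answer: $\frac{109984}{109} \approx 1009.0$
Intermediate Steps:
$m = 4422$ ($m = -7080 + 11502 = 4422$)
$g = - \frac{50}{3}$ ($g = \frac{2 \left(-25\right)}{3} = \frac{1}{3} \left(-50\right) = - \frac{50}{3} \approx -16.667$)
$X = -3413$
$n{\left(z \right)} = \frac{1}{- \frac{50}{3} + z}$ ($n{\left(z \right)} = \frac{1}{z - \frac{50}{3}} = \frac{1}{- \frac{50}{3} + z}$)
$\left(n{\left(53 \right)} + m\right) + X = \left(\frac{3}{-50 + 3 \cdot 53} + 4422\right) - 3413 = \left(\frac{3}{-50 + 159} + 4422\right) - 3413 = \left(\frac{3}{109} + 4422\right) - 3413 = \frac{482001}{109} - 3413 = \frac{109984}{109}$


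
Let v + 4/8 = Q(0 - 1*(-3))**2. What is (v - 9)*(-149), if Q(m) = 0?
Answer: 2831/2 ≈ 1415.5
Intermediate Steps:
v = -1/2 (v = -1/2 + 0**2 = -1/2 + 0 = -1/2 ≈ -0.50000)
(v - 9)*(-149) = (-1/2 - 9)*(-149) = -19/2*(-149) = 2831/2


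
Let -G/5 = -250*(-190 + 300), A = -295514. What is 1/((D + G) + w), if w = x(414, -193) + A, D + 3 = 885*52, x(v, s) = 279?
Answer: -1/111718 ≈ -8.9511e-6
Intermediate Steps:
D = 46017 (D = -3 + 885*52 = -3 + 46020 = 46017)
G = 137500 (G = -(-1250)*(-190 + 300) = -(-1250)*110 = -5*(-27500) = 137500)
w = -295235 (w = 279 - 295514 = -295235)
1/((D + G) + w) = 1/((46017 + 137500) - 295235) = 1/(183517 - 295235) = 1/(-111718) = -1/111718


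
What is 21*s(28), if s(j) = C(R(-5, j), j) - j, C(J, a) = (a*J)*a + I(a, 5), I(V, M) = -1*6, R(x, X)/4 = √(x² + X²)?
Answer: -714 + 65856*√809 ≈ 1.8724e+6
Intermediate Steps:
R(x, X) = 4*√(X² + x²) (R(x, X) = 4*√(x² + X²) = 4*√(X² + x²))
I(V, M) = -6
C(J, a) = -6 + J*a² (C(J, a) = (a*J)*a - 6 = (J*a)*a - 6 = J*a² - 6 = -6 + J*a²)
s(j) = -6 - j + 4*j²*√(25 + j²) (s(j) = (-6 + (4*√(j² + (-5)²))*j²) - j = (-6 + (4*√(j² + 25))*j²) - j = (-6 + (4*√(25 + j²))*j²) - j = (-6 + 4*j²*√(25 + j²)) - j = -6 - j + 4*j²*√(25 + j²))
21*s(28) = 21*(-6 - 1*28 + 4*28²*√(25 + 28²)) = 21*(-6 - 28 + 4*784*√(25 + 784)) = 21*(-6 - 28 + 4*784*√809) = 21*(-6 - 28 + 3136*√809) = 21*(-34 + 3136*√809) = -714 + 65856*√809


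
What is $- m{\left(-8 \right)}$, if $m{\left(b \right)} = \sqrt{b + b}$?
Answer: $- 4 i \approx - 4.0 i$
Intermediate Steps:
$m{\left(b \right)} = \sqrt{2} \sqrt{b}$ ($m{\left(b \right)} = \sqrt{2 b} = \sqrt{2} \sqrt{b}$)
$- m{\left(-8 \right)} = - \sqrt{2} \sqrt{-8} = - \sqrt{2} \cdot 2 i \sqrt{2} = - 4 i$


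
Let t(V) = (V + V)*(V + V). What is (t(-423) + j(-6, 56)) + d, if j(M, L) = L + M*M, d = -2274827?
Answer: -1559019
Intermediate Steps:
j(M, L) = L + M²
t(V) = 4*V² (t(V) = (2*V)*(2*V) = 4*V²)
(t(-423) + j(-6, 56)) + d = (4*(-423)² + (56 + (-6)²)) - 2274827 = (4*178929 + (56 + 36)) - 2274827 = (715716 + 92) - 2274827 = 715808 - 2274827 = -1559019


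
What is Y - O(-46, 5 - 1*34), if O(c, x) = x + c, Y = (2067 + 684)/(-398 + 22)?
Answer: 25449/376 ≈ 67.683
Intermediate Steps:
Y = -2751/376 (Y = 2751/(-376) = 2751*(-1/376) = -2751/376 ≈ -7.3165)
O(c, x) = c + x
Y - O(-46, 5 - 1*34) = -2751/376 - (-46 + (5 - 1*34)) = -2751/376 - (-46 + (5 - 34)) = -2751/376 - (-46 - 29) = -2751/376 - 1*(-75) = -2751/376 + 75 = 25449/376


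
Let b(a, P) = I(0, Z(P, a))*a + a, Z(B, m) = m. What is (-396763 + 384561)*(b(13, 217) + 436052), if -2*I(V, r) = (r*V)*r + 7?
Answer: -5320309939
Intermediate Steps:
I(V, r) = -7/2 - V*r²/2 (I(V, r) = -((r*V)*r + 7)/2 = -((V*r)*r + 7)/2 = -(V*r² + 7)/2 = -(7 + V*r²)/2 = -7/2 - V*r²/2)
b(a, P) = -5*a/2 (b(a, P) = (-7/2 - ½*0*a²)*a + a = (-7/2 + 0)*a + a = -7*a/2 + a = -5*a/2)
(-396763 + 384561)*(b(13, 217) + 436052) = (-396763 + 384561)*(-5/2*13 + 436052) = -12202*(-65/2 + 436052) = -12202*872039/2 = -5320309939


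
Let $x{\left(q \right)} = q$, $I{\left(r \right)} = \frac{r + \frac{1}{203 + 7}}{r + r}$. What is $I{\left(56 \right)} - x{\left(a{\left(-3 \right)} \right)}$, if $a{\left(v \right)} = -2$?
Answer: $\frac{58801}{23520} \approx 2.5$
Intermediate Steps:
$I{\left(r \right)} = \frac{\frac{1}{210} + r}{2 r}$ ($I{\left(r \right)} = \frac{r + \frac{1}{210}}{2 r} = \left(r + \frac{1}{210}\right) \frac{1}{2 r} = \left(\frac{1}{210} + r\right) \frac{1}{2 r} = \frac{\frac{1}{210} + r}{2 r}$)
$I{\left(56 \right)} - x{\left(a{\left(-3 \right)} \right)} = \frac{1 + 210 \cdot 56}{420 \cdot 56} - -2 = \frac{1}{420} \cdot \frac{1}{56} \left(1 + 11760\right) + 2 = \frac{1}{420} \cdot \frac{1}{56} \cdot 11761 + 2 = \frac{11761}{23520} + 2 = \frac{58801}{23520}$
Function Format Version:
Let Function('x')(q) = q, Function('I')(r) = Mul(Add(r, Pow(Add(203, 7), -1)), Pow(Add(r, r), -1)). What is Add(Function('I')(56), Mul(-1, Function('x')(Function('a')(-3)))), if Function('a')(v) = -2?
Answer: Rational(58801, 23520) ≈ 2.5000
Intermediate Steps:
Function('I')(r) = Mul(Rational(1, 2), Pow(r, -1), Add(Rational(1, 210), r)) (Function('I')(r) = Mul(Add(r, Pow(210, -1)), Pow(Mul(2, r), -1)) = Mul(Add(r, Rational(1, 210)), Mul(Rational(1, 2), Pow(r, -1))) = Mul(Add(Rational(1, 210), r), Mul(Rational(1, 2), Pow(r, -1))) = Mul(Rational(1, 2), Pow(r, -1), Add(Rational(1, 210), r)))
Add(Function('I')(56), Mul(-1, Function('x')(Function('a')(-3)))) = Add(Mul(Rational(1, 420), Pow(56, -1), Add(1, Mul(210, 56))), Mul(-1, -2)) = Add(Mul(Rational(1, 420), Rational(1, 56), Add(1, 11760)), 2) = Add(Mul(Rational(1, 420), Rational(1, 56), 11761), 2) = Add(Rational(11761, 23520), 2) = Rational(58801, 23520)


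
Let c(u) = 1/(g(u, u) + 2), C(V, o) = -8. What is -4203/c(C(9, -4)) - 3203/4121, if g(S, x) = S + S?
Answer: 242484679/4121 ≈ 58841.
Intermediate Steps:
g(S, x) = 2*S
c(u) = 1/(2 + 2*u) (c(u) = 1/(2*u + 2) = 1/(2 + 2*u))
-4203/c(C(9, -4)) - 3203/4121 = -4203/(1/(2*(1 - 8))) - 3203/4121 = -4203/((½)/(-7)) - 3203*1/4121 = -4203/((½)*(-⅐)) - 3203/4121 = -4203/(-1/14) - 3203/4121 = -4203*(-14) - 3203/4121 = 58842 - 3203/4121 = 242484679/4121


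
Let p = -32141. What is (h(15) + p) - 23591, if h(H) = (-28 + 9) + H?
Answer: -55736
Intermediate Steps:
h(H) = -19 + H
(h(15) + p) - 23591 = ((-19 + 15) - 32141) - 23591 = (-4 - 32141) - 23591 = -32145 - 23591 = -55736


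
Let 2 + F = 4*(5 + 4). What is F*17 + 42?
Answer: 620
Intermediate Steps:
F = 34 (F = -2 + 4*(5 + 4) = -2 + 4*9 = -2 + 36 = 34)
F*17 + 42 = 34*17 + 42 = 578 + 42 = 620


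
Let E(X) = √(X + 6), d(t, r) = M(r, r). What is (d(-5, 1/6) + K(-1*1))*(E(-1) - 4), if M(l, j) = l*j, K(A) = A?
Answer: 35/9 - 35*√5/36 ≈ 1.7149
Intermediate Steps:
M(l, j) = j*l
d(t, r) = r² (d(t, r) = r*r = r²)
E(X) = √(6 + X)
(d(-5, 1/6) + K(-1*1))*(E(-1) - 4) = ((1/6)² - 1*1)*(√(6 - 1) - 4) = ((⅙)² - 1)*(√5 - 4) = (1/36 - 1)*(-4 + √5) = -35*(-4 + √5)/36 = 35/9 - 35*√5/36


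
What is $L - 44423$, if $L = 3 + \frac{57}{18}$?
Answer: $- \frac{266501}{6} \approx -44417.0$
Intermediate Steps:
$L = \frac{37}{6}$ ($L = 3 + 57 \cdot \frac{1}{18} = 3 + \frac{19}{6} = \frac{37}{6} \approx 6.1667$)
$L - 44423 = \frac{37}{6} - 44423 = - \frac{266501}{6}$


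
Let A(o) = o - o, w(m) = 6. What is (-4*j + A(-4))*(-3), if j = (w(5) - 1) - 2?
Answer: 36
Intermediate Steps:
j = 3 (j = (6 - 1) - 2 = 5 - 2 = 3)
A(o) = 0
(-4*j + A(-4))*(-3) = (-4*3 + 0)*(-3) = (-12 + 0)*(-3) = -12*(-3) = 36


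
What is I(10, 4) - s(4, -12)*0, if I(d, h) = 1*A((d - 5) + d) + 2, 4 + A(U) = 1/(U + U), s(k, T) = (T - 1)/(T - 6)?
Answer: -59/30 ≈ -1.9667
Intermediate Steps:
s(k, T) = (-1 + T)/(-6 + T)
A(U) = -4 + 1/(2*U) (A(U) = -4 + 1/(U + U) = -4 + 1/(2*U))
I(d, h) = -2 + 1/(2*(-5 + 2*d)) (I(d, h) = 1*(-4 + 1/(2*((d - 5) + d))) + 2 = 1*(-4 + 1/(2*((-5 + d) + d))) + 2 = 1*(-4 + 1/(2*(-5 + 2*d))) + 2 = (-4 + 1/(2*(-5 + 2*d))) + 2 = -2 + 1/(2*(-5 + 2*d)))
I(10, 4) - s(4, -12)*0 = (21 - 8*10)/(2*(-5 + 2*10)) - (-1 - 12)/(-6 - 12)*0 = (21 - 80)/(2*(-5 + 20)) - -13/(-18)*0 = (½)*(-59)/15 - (-1/18*(-13))*0 = (½)*(1/15)*(-59) - 13*0/18 = -59/30 - 1*0 = -59/30 + 0 = -59/30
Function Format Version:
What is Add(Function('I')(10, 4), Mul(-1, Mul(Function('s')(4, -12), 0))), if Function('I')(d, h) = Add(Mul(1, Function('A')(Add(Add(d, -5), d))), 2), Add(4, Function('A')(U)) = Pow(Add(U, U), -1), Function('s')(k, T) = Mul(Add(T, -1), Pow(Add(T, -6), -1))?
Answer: Rational(-59, 30) ≈ -1.9667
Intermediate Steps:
Function('s')(k, T) = Mul(Pow(Add(-6, T), -1), Add(-1, T)) (Function('s')(k, T) = Mul(Add(-1, T), Pow(Add(-6, T), -1)) = Mul(Pow(Add(-6, T), -1), Add(-1, T)))
Function('A')(U) = Add(-4, Mul(Rational(1, 2), Pow(U, -1))) (Function('A')(U) = Add(-4, Pow(Add(U, U), -1)) = Add(-4, Pow(Mul(2, U), -1)) = Add(-4, Mul(Rational(1, 2), Pow(U, -1))))
Function('I')(d, h) = Add(-2, Mul(Rational(1, 2), Pow(Add(-5, Mul(2, d)), -1))) (Function('I')(d, h) = Add(Mul(1, Add(-4, Mul(Rational(1, 2), Pow(Add(Add(d, -5), d), -1)))), 2) = Add(Mul(1, Add(-4, Mul(Rational(1, 2), Pow(Add(Add(-5, d), d), -1)))), 2) = Add(Mul(1, Add(-4, Mul(Rational(1, 2), Pow(Add(-5, Mul(2, d)), -1)))), 2) = Add(Add(-4, Mul(Rational(1, 2), Pow(Add(-5, Mul(2, d)), -1))), 2) = Add(-2, Mul(Rational(1, 2), Pow(Add(-5, Mul(2, d)), -1))))
Add(Function('I')(10, 4), Mul(-1, Mul(Function('s')(4, -12), 0))) = Add(Mul(Rational(1, 2), Pow(Add(-5, Mul(2, 10)), -1), Add(21, Mul(-8, 10))), Mul(-1, Mul(Mul(Pow(Add(-6, -12), -1), Add(-1, -12)), 0))) = Add(Mul(Rational(1, 2), Pow(Add(-5, 20), -1), Add(21, -80)), Mul(-1, Mul(Mul(Pow(-18, -1), -13), 0))) = Add(Mul(Rational(1, 2), Pow(15, -1), -59), Mul(-1, Mul(Mul(Rational(-1, 18), -13), 0))) = Add(Mul(Rational(1, 2), Rational(1, 15), -59), Mul(-1, Mul(Rational(13, 18), 0))) = Add(Rational(-59, 30), Mul(-1, 0)) = Add(Rational(-59, 30), 0) = Rational(-59, 30)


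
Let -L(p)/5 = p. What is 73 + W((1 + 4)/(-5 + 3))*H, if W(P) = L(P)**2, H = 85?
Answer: 53417/4 ≈ 13354.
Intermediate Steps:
L(p) = -5*p
W(P) = 25*P**2 (W(P) = (-5*P)**2 = 25*P**2)
73 + W((1 + 4)/(-5 + 3))*H = 73 + (25*((1 + 4)/(-5 + 3))**2)*85 = 73 + (25*(5/(-2))**2)*85 = 73 + (25*(5*(-1/2))**2)*85 = 73 + (25*(-5/2)**2)*85 = 73 + (25*(25/4))*85 = 73 + (625/4)*85 = 73 + 53125/4 = 53417/4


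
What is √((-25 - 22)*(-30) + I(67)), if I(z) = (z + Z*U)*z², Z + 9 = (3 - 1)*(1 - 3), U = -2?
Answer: 3*√46543 ≈ 647.21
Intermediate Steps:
Z = -13 (Z = -9 + (3 - 1)*(1 - 3) = -9 + 2*(-2) = -9 - 4 = -13)
I(z) = z²*(26 + z) (I(z) = (z - 13*(-2))*z² = (z + 26)*z² = (26 + z)*z² = z²*(26 + z))
√((-25 - 22)*(-30) + I(67)) = √((-25 - 22)*(-30) + 67²*(26 + 67)) = √(-47*(-30) + 4489*93) = √(1410 + 417477) = √418887 = 3*√46543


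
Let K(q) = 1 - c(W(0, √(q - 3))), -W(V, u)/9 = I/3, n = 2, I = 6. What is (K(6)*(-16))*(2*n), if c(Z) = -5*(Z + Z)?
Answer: 11456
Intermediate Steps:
W(V, u) = -18 (W(V, u) = -54/3 = -9*2 = -18)
c(Z) = -10*Z
K(q) = -179 (K(q) = 1 - (-10)*(-18) = 1 - 1*180 = 1 - 180 = -179)
(K(6)*(-16))*(2*n) = (-179*(-16))*(2*2) = 2864*4 = 11456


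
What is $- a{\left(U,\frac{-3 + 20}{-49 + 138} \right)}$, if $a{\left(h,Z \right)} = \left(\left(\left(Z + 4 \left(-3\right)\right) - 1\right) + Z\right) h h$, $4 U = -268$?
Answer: $\frac{5041147}{89} \approx 56642.0$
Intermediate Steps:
$U = -67$ ($U = \frac{1}{4} \left(-268\right) = -67$)
$a{\left(h,Z \right)} = h^{2} \left(-13 + 2 Z\right)$ ($a{\left(h,Z \right)} = \left(\left(\left(Z - 12\right) - 1\right) + Z\right) h h = \left(\left(\left(-12 + Z\right) - 1\right) + Z\right) h h = \left(\left(-13 + Z\right) + Z\right) h h = \left(-13 + 2 Z\right) h h = h \left(-13 + 2 Z\right) h = h^{2} \left(-13 + 2 Z\right)$)
$- a{\left(U,\frac{-3 + 20}{-49 + 138} \right)} = - \left(-67\right)^{2} \left(-13 + 2 \frac{-3 + 20}{-49 + 138}\right) = - 4489 \left(-13 + 2 \cdot \frac{17}{89}\right) = - 4489 \left(-13 + \frac{34}{89}\right) = - \frac{4489 \left(-1123\right)}{89} = \left(-1\right) \left(- \frac{5041147}{89}\right) = \frac{5041147}{89}$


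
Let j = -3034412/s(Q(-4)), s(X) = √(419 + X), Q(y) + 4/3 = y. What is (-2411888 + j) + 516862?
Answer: -1895026 - 3034412*√3723/1241 ≈ -2.0442e+6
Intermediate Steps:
Q(y) = -4/3 + y
j = -3034412*√3723/1241 (j = -3034412/√(419 + (-4/3 - 4)) = -3034412/√(419 - 16/3) = -3034412*√3723/1241 ≈ -1.4919e+5)
(-2411888 + j) + 516862 = (-2411888 - 3034412*√3723/1241) + 516862 = -1895026 - 3034412*√3723/1241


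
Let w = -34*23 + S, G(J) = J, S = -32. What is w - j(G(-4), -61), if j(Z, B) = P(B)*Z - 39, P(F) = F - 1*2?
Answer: -1027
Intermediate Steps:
P(F) = -2 + F (P(F) = F - 2 = -2 + F)
w = -814 (w = -34*23 - 32 = -782 - 32 = -814)
j(Z, B) = -39 + Z*(-2 + B) (j(Z, B) = (-2 + B)*Z - 39 = Z*(-2 + B) - 39 = -39 + Z*(-2 + B))
w - j(G(-4), -61) = -814 - (-39 - 4*(-2 - 61)) = -814 - (-39 - 4*(-63)) = -814 - (-39 + 252) = -814 - 1*213 = -814 - 213 = -1027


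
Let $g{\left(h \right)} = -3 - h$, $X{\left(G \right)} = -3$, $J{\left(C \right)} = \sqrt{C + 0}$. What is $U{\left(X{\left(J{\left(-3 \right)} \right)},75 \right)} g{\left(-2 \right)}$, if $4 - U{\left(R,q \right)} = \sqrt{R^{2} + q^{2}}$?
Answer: $-4 + 3 \sqrt{626} \approx 71.06$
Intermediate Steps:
$J{\left(C \right)} = \sqrt{C}$
$U{\left(R,q \right)} = 4 - \sqrt{R^{2} + q^{2}}$
$U{\left(X{\left(J{\left(-3 \right)} \right)},75 \right)} g{\left(-2 \right)} = \left(4 - \sqrt{\left(-3\right)^{2} + 75^{2}}\right) \left(-3 - -2\right) = \left(4 - \sqrt{9 + 5625}\right) \left(-3 + 2\right) = \left(4 - \sqrt{5634}\right) \left(-1\right) = \left(4 - 3 \sqrt{626}\right) \left(-1\right) = -4 + 3 \sqrt{626}$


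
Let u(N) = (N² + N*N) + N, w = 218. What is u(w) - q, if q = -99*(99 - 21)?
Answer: 102988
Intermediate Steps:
u(N) = N + 2*N² (u(N) = (N² + N²) + N = 2*N² + N = N + 2*N²)
q = -7722 (q = -99*78 = -7722)
u(w) - q = 218*(1 + 2*218) - 1*(-7722) = 218*(1 + 436) + 7722 = 218*437 + 7722 = 95266 + 7722 = 102988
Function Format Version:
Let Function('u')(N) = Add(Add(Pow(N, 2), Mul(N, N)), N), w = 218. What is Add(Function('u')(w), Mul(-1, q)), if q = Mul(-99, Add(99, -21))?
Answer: 102988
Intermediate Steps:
Function('u')(N) = Add(N, Mul(2, Pow(N, 2))) (Function('u')(N) = Add(Add(Pow(N, 2), Pow(N, 2)), N) = Add(Mul(2, Pow(N, 2)), N) = Add(N, Mul(2, Pow(N, 2))))
q = -7722 (q = Mul(-99, 78) = -7722)
Add(Function('u')(w), Mul(-1, q)) = Add(Mul(218, Add(1, Mul(2, 218))), Mul(-1, -7722)) = Add(Mul(218, Add(1, 436)), 7722) = Add(Mul(218, 437), 7722) = Add(95266, 7722) = 102988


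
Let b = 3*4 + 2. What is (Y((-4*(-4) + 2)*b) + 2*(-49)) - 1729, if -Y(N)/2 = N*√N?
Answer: -1827 - 3024*√7 ≈ -9827.8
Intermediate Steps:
b = 14 (b = 12 + 2 = 14)
Y(N) = -2*N^(3/2) (Y(N) = -2*N*√N = -2*N^(3/2))
(Y((-4*(-4) + 2)*b) + 2*(-49)) - 1729 = (-2*14*√14*(-4*(-4) + 2)^(3/2) + 2*(-49)) - 1729 = (-2*14*√14*(16 + 2)^(3/2) - 98) - 1729 = (-2*1512*√7 - 98) - 1729 = (-3024*√7 - 98) - 1729 = (-98 - 3024*√7) - 1729 = -1827 - 3024*√7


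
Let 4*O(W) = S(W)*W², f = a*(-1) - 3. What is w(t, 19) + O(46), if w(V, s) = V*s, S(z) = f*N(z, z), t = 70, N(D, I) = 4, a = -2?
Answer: -786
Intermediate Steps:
f = -1 (f = -2*(-1) - 3 = 2 - 3 = -1)
S(z) = -4 (S(z) = -1*4 = -4)
O(W) = -W² (O(W) = (-4*W²)/4 = -W²)
w(t, 19) + O(46) = 70*19 - 1*46² = 1330 - 1*2116 = 1330 - 2116 = -786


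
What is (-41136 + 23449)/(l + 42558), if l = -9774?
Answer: -17687/32784 ≈ -0.53950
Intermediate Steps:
(-41136 + 23449)/(l + 42558) = (-41136 + 23449)/(-9774 + 42558) = -17687/32784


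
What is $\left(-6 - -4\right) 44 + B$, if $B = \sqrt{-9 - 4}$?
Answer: $-88 + i \sqrt{13} \approx -88.0 + 3.6056 i$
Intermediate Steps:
$B = i \sqrt{13}$ ($B = \sqrt{-13} = i \sqrt{13} \approx 3.6056 i$)
$\left(-6 - -4\right) 44 + B = \left(-6 - -4\right) 44 + i \sqrt{13} = \left(-6 + 4\right) 44 + i \sqrt{13} = \left(-2\right) 44 + i \sqrt{13} = -88 + i \sqrt{13}$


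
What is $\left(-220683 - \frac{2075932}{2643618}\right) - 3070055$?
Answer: $- \frac{4349728143008}{1321809} \approx -3.2907 \cdot 10^{6}$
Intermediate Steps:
$\left(-220683 - \frac{2075932}{2643618}\right) - 3070055 = \left(-220683 - \frac{1037966}{1321809}\right) - 3070055 = - \frac{291701813513}{1321809} - 3070055 = - \frac{4349728143008}{1321809}$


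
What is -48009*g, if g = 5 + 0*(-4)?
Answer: -240045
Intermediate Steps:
g = 5 (g = 5 + 0 = 5)
-48009*g = -48009*5 = -240045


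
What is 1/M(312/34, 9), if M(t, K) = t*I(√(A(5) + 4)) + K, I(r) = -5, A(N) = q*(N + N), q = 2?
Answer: -17/627 ≈ -0.027113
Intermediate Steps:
A(N) = 4*N (A(N) = 2*(N + N) = 2*(2*N) = 4*N)
M(t, K) = K - 5*t (M(t, K) = t*(-5) + K = -5*t + K = K - 5*t)
1/M(312/34, 9) = 1/(9 - 1560/34) = 1/(9 - 5*156/17) = 1/(9 - 780/17) = 1/(-627/17) = -17/627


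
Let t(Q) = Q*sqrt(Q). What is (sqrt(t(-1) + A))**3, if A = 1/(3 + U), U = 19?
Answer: sqrt(22)*(1 - 22*I)**(3/2)/484 ≈ -0.65834 - 0.75478*I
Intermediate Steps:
A = 1/22 (A = 1/(3 + 19) = 1/22 ≈ 0.045455)
t(Q) = Q**(3/2)
(sqrt(t(-1) + A))**3 = (sqrt((-1)**(3/2) + 1/22))**3 = (sqrt(-I + 1/22))**3 = (sqrt(1/22 - I))**3 = (1/22 - I)**(3/2)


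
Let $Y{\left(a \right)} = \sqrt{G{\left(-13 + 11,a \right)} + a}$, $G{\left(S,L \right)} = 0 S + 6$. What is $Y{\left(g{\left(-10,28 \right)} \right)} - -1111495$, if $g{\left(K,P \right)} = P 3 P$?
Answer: $1111495 + 3 \sqrt{262} \approx 1.1115 \cdot 10^{6}$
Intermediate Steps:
$G{\left(S,L \right)} = 6$ ($G{\left(S,L \right)} = 0 + 6 = 6$)
$g{\left(K,P \right)} = 3 P^{2}$ ($g{\left(K,P \right)} = 3 P P = 3 P^{2}$)
$Y{\left(a \right)} = \sqrt{6 + a}$
$Y{\left(g{\left(-10,28 \right)} \right)} - -1111495 = \sqrt{6 + 3 \cdot 28^{2}} - -1111495 = \sqrt{6 + 3 \cdot 784} + 1111495 = \sqrt{6 + 2352} + 1111495 = \sqrt{2358} + 1111495 = 3 \sqrt{262} + 1111495 = 1111495 + 3 \sqrt{262}$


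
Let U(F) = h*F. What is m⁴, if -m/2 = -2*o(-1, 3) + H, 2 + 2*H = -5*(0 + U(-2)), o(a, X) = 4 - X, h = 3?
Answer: 331776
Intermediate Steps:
U(F) = 3*F
H = 14 (H = -1 + (-5*(0 + 3*(-2)))/2 = -1 + (-5*(0 - 6))/2 = -1 + (-5*(-6))/2 = -1 + (½)*30 = -1 + 15 = 14)
m = -24 (m = -2*(-2*(4 - 1*3) + 14) = -2*(-2*(4 - 3) + 14) = -2*(-2*1 + 14) = -2*(-2 + 14) = -2*12 = -24)
m⁴ = (-24)⁴ = 331776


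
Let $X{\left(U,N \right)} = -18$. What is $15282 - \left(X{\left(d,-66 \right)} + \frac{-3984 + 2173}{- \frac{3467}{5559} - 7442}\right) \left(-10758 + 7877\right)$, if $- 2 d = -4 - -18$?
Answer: $- \frac{1484274749451}{41373545} \approx -35875.0$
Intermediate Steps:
$d = -7$ ($d = - \frac{-4 - -18}{2} = - \frac{-4 + 18}{2} = \left(- \frac{1}{2}\right) 14 = -7$)
$15282 - \left(X{\left(d,-66 \right)} + \frac{-3984 + 2173}{- \frac{3467}{5559} - 7442}\right) \left(-10758 + 7877\right) = 15282 - \left(-18 + \frac{-3984 + 2173}{- \frac{3467}{5559} - 7442}\right) \left(-10758 + 7877\right) = 15282 - \left(-18 - \frac{1811}{\left(-3467\right) \frac{1}{5559} - 7442}\right) \left(-2881\right) = 15282 - \left(-18 - \frac{1811}{- \frac{3467}{5559} - 7442}\right) \left(-2881\right) = 15282 - \left(-18 - \frac{1811}{- \frac{41373545}{5559}}\right) \left(-2881\right) = 15282 - \left(-18 - - \frac{10067349}{41373545}\right) \left(-2881\right) = 15282 - \left(-18 + \frac{10067349}{41373545}\right) \left(-2881\right) = 15282 - \left(- \frac{734656461}{41373545}\right) \left(-2881\right) = 15282 - \frac{2116545264141}{41373545} = - \frac{1484274749451}{41373545}$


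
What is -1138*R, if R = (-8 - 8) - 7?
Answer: 26174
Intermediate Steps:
R = -23 (R = -16 - 7 = -23)
-1138*R = -1138*(-23) = 26174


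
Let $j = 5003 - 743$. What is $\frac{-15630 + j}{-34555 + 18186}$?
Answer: $\frac{11370}{16369} \approx 0.69461$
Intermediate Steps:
$j = 4260$ ($j = 5003 - 743 = 4260$)
$\frac{-15630 + j}{-34555 + 18186} = \frac{-15630 + 4260}{-34555 + 18186} = - \frac{11370}{-16369} = \left(-11370\right) \left(- \frac{1}{16369}\right) = \frac{11370}{16369}$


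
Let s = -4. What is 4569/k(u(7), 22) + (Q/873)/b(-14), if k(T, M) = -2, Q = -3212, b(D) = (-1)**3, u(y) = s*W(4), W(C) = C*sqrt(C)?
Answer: -3982313/1746 ≈ -2280.8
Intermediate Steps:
W(C) = C**(3/2)
u(y) = -32 (u(y) = -4*4**(3/2) = -4*8 = -32)
b(D) = -1
4569/k(u(7), 22) + (Q/873)/b(-14) = 4569/(-2) - 3212/873/(-1) = 4569*(-1/2) - 3212*1/873*(-1) = -4569/2 - 3212/873*(-1) = -4569/2 + 3212/873 = -3982313/1746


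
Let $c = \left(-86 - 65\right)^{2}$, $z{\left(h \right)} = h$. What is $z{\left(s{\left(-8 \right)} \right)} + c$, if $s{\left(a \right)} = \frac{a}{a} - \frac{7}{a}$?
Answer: $\frac{182423}{8} \approx 22803.0$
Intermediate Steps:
$s{\left(a \right)} = 1 - \frac{7}{a}$
$c = 22801$ ($c = \left(-151\right)^{2} = 22801$)
$z{\left(s{\left(-8 \right)} \right)} + c = \frac{-7 - 8}{-8} + 22801 = \left(- \frac{1}{8}\right) \left(-15\right) + 22801 = \frac{15}{8} + 22801 = \frac{182423}{8}$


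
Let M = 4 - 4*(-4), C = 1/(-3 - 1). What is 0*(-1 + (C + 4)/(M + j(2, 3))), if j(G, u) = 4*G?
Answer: 0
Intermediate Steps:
C = -¼ (C = 1/(-4) = -¼ ≈ -0.25000)
M = 20 (M = 4 + 16 = 20)
0*(-1 + (C + 4)/(M + j(2, 3))) = 0*(-1 + (-¼ + 4)/(20 + 4*2)) = 0*(-1 + 15/(4*(20 + 8))) = 0*(-1 + (15/4)/28) = 0*(-1 + (15/4)*(1/28)) = 0*(-1 + 15/112) = 0*(-97/112) = 0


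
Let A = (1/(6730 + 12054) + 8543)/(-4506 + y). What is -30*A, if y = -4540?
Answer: 2407075695/84960032 ≈ 28.332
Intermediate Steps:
A = -160471713/169920064 (A = (1/(6730 + 12054) + 8543)/(-4506 - 4540) = (1/18784 + 8543)/(-9046) = (1/18784 + 8543)*(-1/9046) = (160471713/18784)*(-1/9046) = -160471713/169920064 ≈ -0.94440)
-30*A = -30*(-160471713/169920064) = 2407075695/84960032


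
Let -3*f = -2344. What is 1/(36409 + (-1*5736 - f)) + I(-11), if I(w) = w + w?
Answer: -1972847/89675 ≈ -22.000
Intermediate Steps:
f = 2344/3 (f = -⅓*(-2344) = 2344/3 ≈ 781.33)
I(w) = 2*w
1/(36409 + (-1*5736 - f)) + I(-11) = 1/(36409 + (-1*5736 - 1*2344/3)) + 2*(-11) = 1/(36409 + (-5736 - 2344/3)) - 22 = 1/(36409 - 19552/3) - 22 = 1/(89675/3) - 22 = 3/89675 - 22 = -1972847/89675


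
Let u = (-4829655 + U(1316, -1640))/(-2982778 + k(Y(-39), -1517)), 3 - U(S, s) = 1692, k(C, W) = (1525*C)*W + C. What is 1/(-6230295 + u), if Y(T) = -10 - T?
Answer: -3892893/24253871525027 ≈ -1.6051e-7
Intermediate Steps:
k(C, W) = C + 1525*C*W (k(C, W) = 1525*C*W + C = C + 1525*C*W)
U(S, s) = -1689 (U(S, s) = 3 - 1*1692 = 3 - 1692 = -1689)
u = 268408/3892893 (u = (-4829655 - 1689)/(-2982778 + (-10 - 1*(-39))*(1 + 1525*(-1517))) = -4831344/(-2982778 + (-10 + 39)*(1 - 2313425)) = -4831344/(-2982778 + 29*(-2313424)) = -4831344/(-2982778 - 67089296) = -4831344/(-70072074) = -4831344*(-1/70072074) = 268408/3892893 ≈ 0.068948)
1/(-6230295 + u) = 1/(-6230295 + 268408/3892893) = 1/(-24253871525027/3892893) = -3892893/24253871525027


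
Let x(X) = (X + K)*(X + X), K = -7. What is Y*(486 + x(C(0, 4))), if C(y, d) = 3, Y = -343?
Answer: -158466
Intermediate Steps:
x(X) = 2*X*(-7 + X) (x(X) = (X - 7)*(X + X) = (-7 + X)*(2*X) = 2*X*(-7 + X))
Y*(486 + x(C(0, 4))) = -343*(486 + 2*3*(-7 + 3)) = -343*(486 + 2*3*(-4)) = -343*(486 - 24) = -343*462 = -158466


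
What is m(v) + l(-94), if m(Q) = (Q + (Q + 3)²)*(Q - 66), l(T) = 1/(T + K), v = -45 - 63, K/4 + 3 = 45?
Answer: -140567291/74 ≈ -1.8996e+6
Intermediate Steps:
K = 168 (K = -12 + 4*45 = -12 + 180 = 168)
v = -108
l(T) = 1/(168 + T) (l(T) = 1/(T + 168) = 1/(168 + T))
m(Q) = (-66 + Q)*(Q + (3 + Q)²) (m(Q) = (Q + (3 + Q)²)*(-66 + Q) = (-66 + Q)*(Q + (3 + Q)²))
m(v) + l(-94) = (-594 + (-108)³ - 453*(-108) - 59*(-108)²) + 1/(168 - 94) = (-594 - 1259712 + 48924 - 59*11664) + 1/74 = (-594 - 1259712 + 48924 - 688176) + 1/74 = -1899558 + 1/74 = -140567291/74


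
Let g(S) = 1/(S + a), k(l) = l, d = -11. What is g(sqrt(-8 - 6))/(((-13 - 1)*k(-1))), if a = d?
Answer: -11/1890 - I*sqrt(14)/1890 ≈ -0.0058201 - 0.0019797*I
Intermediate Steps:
a = -11
g(S) = 1/(-11 + S) (g(S) = 1/(S - 11) = 1/(-11 + S))
g(sqrt(-8 - 6))/(((-13 - 1)*k(-1))) = 1/((-11 + sqrt(-8 - 6))*(((-13 - 1)*(-1)))) = 1/((-11 + sqrt(-14))*((-14*(-1)))) = 1/(-11 + I*sqrt(14)*14) = (1/14)/(-11 + I*sqrt(14)) = 1/(14*(-11 + I*sqrt(14)))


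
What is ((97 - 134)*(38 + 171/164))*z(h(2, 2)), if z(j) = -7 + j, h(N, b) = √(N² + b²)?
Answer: 1658377/164 - 236911*√2/82 ≈ 6026.2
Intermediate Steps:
((97 - 134)*(38 + 171/164))*z(h(2, 2)) = ((97 - 134)*(38 + 171/164))*(-7 + √(2² + 2²)) = (-37*(38 + 171*(1/164)))*(-7 + √(4 + 4)) = (-37*(38 + 171/164))*(-7 + √8) = (-37*6403/164)*(-7 + 2*√2) = -236911*(-7 + 2*√2)/164 = 1658377/164 - 236911*√2/82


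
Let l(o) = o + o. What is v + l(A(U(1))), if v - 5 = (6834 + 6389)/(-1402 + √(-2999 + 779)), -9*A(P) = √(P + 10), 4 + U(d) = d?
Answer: (-55917*I - 4*√3885 + 90*√555 - 2804*I*√7)/(18*(√555 + 701*I)) ≈ -5.0088 - 0.31661*I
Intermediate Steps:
U(d) = -4 + d
A(P) = -√(10 + P)/9 (A(P) = -√(P + 10)/9 = -√(10 + P)/9)
l(o) = 2*o
v = 5 + 13223/(-1402 + 2*I*√555) (v = 5 + (6834 + 6389)/(-1402 + √(-2999 + 779)) = 5 + 13223/(-1402 + √(-2220)) = 5 + 13223/(-1402 + 2*I*√555) ≈ -4.4209 - 0.31661*I)
v + l(A(U(1))) = (-6213*I + 10*√555)/(2*(√555 + 701*I)) + 2*(-√(10 + (-4 + 1))/9) = (-6213*I + 10*√555)/(2*(√555 + 701*I)) + 2*(-√(10 - 3)/9) = (-6213*I + 10*√555)/(2*(√555 + 701*I)) + 2*(-√7/9) = (-6213*I + 10*√555)/(2*(√555 + 701*I)) - 2*√7/9 = -2*√7/9 + (-6213*I + 10*√555)/(2*(√555 + 701*I))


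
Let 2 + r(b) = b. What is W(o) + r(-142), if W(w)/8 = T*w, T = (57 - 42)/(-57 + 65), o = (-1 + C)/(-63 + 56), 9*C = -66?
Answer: -883/7 ≈ -126.14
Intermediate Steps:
C = -22/3 (C = (⅑)*(-66) = -22/3 ≈ -7.3333)
r(b) = -2 + b
o = 25/21 (o = (-1 - 22/3)/(-63 + 56) = -25/3/(-7) = -25/3*(-⅐) = 25/21 ≈ 1.1905)
T = 15/8 ≈ 1.8750
W(w) = 15*w (W(w) = 8*(15*w/8) = 15*w)
W(o) + r(-142) = 15*(25/21) + (-2 - 142) = 125/7 - 144 = -883/7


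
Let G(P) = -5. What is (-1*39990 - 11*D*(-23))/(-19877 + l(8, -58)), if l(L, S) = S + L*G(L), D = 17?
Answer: 35689/19975 ≈ 1.7867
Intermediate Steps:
l(L, S) = S - 5*L (l(L, S) = S + L*(-5) = S - 5*L)
(-1*39990 - 11*D*(-23))/(-19877 + l(8, -58)) = (-1*39990 - 11*17*(-23))/(-19877 + (-58 - 5*8)) = (-39990 - 187*(-23))/(-19877 + (-58 - 40)) = (-39990 + 4301)/(-19877 - 98) = -35689/(-19975) = -35689*(-1/19975) = 35689/19975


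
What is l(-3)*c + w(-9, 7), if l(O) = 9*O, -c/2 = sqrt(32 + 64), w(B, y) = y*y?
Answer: 49 + 216*sqrt(6) ≈ 578.09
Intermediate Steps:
w(B, y) = y**2
c = -8*sqrt(6) (c = -2*sqrt(32 + 64) = -8*sqrt(6) ≈ -19.596)
l(-3)*c + w(-9, 7) = (9*(-3))*(-8*sqrt(6)) + 7**2 = -(-216)*sqrt(6) + 49 = 216*sqrt(6) + 49 = 49 + 216*sqrt(6)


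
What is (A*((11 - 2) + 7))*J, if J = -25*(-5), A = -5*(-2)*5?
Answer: 100000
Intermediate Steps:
A = 50 (A = 10*5 = 50)
J = 125 (J = -5*(-25) = 125)
(A*((11 - 2) + 7))*J = (50*((11 - 2) + 7))*125 = (50*(9 + 7))*125 = (50*16)*125 = 800*125 = 100000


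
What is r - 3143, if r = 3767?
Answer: 624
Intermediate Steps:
r - 3143 = 3767 - 3143 = 624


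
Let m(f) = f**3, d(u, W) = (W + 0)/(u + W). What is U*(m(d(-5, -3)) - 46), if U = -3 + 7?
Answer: -23525/128 ≈ -183.79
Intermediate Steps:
d(u, W) = W/(W + u)
U = 4
U*(m(d(-5, -3)) - 46) = 4*((-3/(-3 - 5))**3 - 46) = 4*((-3/(-8))**3 - 46) = 4*((-3*(-1/8))**3 - 46) = 4*((3/8)**3 - 46) = 4*(27/512 - 46) = 4*(-23525/512) = -23525/128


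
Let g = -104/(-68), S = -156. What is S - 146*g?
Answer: -6448/17 ≈ -379.29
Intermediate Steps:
g = 26/17 (g = -104*(-1/68) = 26/17 ≈ 1.5294)
S - 146*g = -156 - 146*26/17 = -156 - 3796/17 = -6448/17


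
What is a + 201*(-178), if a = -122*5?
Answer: -36388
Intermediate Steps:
a = -610
a + 201*(-178) = -610 + 201*(-178) = -610 - 35778 = -36388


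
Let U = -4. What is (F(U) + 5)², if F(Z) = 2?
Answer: 49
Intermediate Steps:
(F(U) + 5)² = (2 + 5)² = 7² = 49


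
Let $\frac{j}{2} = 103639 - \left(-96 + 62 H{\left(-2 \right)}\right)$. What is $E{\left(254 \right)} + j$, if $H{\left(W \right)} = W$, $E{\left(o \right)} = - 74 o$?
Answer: $188922$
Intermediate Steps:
$j = 207718$ ($j = 2 \left(103639 + \left(\left(-62\right) \left(-2\right) + 96\right)\right) = 2 \left(103639 + \left(124 + 96\right)\right) = 2 \left(103639 + 220\right) = 2 \cdot 103859 = 207718$)
$E{\left(254 \right)} + j = \left(-74\right) 254 + 207718 = -18796 + 207718 = 188922$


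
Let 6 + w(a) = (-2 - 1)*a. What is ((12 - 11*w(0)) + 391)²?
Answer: 219961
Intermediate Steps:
w(a) = -6 - 3*a (w(a) = -6 + (-2 - 1)*a = -6 - 3*a)
((12 - 11*w(0)) + 391)² = ((12 - 11*(-6 - 3*0)) + 391)² = ((12 - 11*(-6 + 0)) + 391)² = ((12 - 11*(-6)) + 391)² = ((12 + 66) + 391)² = (78 + 391)² = 469² = 219961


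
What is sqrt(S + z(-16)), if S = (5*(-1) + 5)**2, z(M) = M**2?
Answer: 16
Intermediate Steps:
S = 0 (S = (-5 + 5)**2 = 0**2 = 0)
sqrt(S + z(-16)) = sqrt(0 + (-16)**2) = sqrt(0 + 256) = sqrt(256) = 16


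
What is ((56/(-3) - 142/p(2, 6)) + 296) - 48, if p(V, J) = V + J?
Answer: 2539/12 ≈ 211.58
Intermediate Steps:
p(V, J) = J + V
((56/(-3) - 142/p(2, 6)) + 296) - 48 = ((56/(-3) - 142/(6 + 2)) + 296) - 48 = ((56*(-⅓) - 142/8) + 296) - 48 = ((-56/3 - 142*⅛) + 296) - 48 = ((-56/3 - 71/4) + 296) - 48 = (-437/12 + 296) - 48 = 3115/12 - 48 = 2539/12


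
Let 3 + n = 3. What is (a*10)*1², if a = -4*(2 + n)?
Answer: -80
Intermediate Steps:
n = 0 (n = -3 + 3 = 0)
a = -8 (a = -4*(2 + 0) = -4*2 = -8)
(a*10)*1² = -8*10*1² = -80*1 = -80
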